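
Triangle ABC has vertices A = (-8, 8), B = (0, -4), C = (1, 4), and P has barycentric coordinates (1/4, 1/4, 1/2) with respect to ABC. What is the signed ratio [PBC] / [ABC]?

1/4

The signed ratio [PBC]/[ABC] equals the barycentric coordinate of P at vertex A, which is 1/4.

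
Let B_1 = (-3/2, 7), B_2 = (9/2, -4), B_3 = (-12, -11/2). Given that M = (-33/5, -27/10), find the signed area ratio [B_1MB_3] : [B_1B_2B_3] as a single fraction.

[B_1B_2B_3] = ½·((-3/2)·(-4−(-11/2)) + (9/2)·(-11/2−7) + (-12)·(7−(-4))) = ½·(-9/4 − 225/4 − 132) = -381/4.
[B_1MB_3] = ½·((-3/2)·(-27/10−(-11/2)) + (-33/5)·(-11/2−7) + (-12)·(7−(-27/10))) = ½·(-21/5 + 165/2 − 582/5) = -381/20, so the ratio is (-381/20)/(-381/4) = 1/5.

1/5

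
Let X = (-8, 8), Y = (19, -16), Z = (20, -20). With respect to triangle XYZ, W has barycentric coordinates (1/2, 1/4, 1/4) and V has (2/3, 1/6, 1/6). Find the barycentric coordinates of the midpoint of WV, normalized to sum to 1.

(7/12, 5/24, 5/24)

Since both coordinate triples sum to 1, the midpoint's barycentrics are the componentwise average.
(1/2+2/3)/2 = 7/12; similarly 5/24 and 5/24.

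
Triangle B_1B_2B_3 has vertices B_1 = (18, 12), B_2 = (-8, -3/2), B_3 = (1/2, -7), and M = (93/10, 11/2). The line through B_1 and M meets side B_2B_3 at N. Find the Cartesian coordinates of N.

(-15/4, -17/4)

Barycentric coordinates of M with respect to B_1B_2B_3: (3/5, 1/5, 1/5).
On side B_2B_3 the B_1-coordinate is zero; dropping M's B_1-weight 3/5 and renormalizing the remaining 1/5 : 1/5 gives weights 1/2, 1/2 on B_2, B_3.
N = (1/2)·(-8, -3/2) + (1/2)·(1/2, -7) = (-15/4, -17/4).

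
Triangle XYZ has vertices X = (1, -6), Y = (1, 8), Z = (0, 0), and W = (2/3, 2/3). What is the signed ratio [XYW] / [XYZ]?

[XYZ] = ½·(1·(8−0) + 1·(0−(-6)) + 0·(-6−8)) = ½·(8 + 6 + 0) = 7.
[XYW] = ½·(1·(8−(2/3)) + 1·(2/3−(-6)) + (2/3)·(-6−8)) = ½·(22/3 + 20/3 − 28/3) = 7/3, so the ratio is (7/3)/7 = 1/3.

1/3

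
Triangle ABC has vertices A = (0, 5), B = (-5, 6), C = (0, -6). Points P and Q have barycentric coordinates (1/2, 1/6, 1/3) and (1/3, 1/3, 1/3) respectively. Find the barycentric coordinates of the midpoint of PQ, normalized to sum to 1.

(5/12, 1/4, 1/3)

Since both coordinate triples sum to 1, the midpoint's barycentrics are the componentwise average.
(1/2+1/3)/2 = 5/12; similarly 1/4 and 1/3.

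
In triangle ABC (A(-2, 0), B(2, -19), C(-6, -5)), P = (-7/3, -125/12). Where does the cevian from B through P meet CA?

(-38/7, -30/7)

Barycentric coordinates of P with respect to ABC: (1/12, 5/12, 1/2).
On side CA the B-coordinate is zero; dropping P's B-weight 5/12 and renormalizing the remaining 1/2 : 1/12 gives weights 6/7, 1/7 on C, A.
Q = (6/7)·(-6, -5) + (1/7)·(-2, 0) = (-38/7, -30/7).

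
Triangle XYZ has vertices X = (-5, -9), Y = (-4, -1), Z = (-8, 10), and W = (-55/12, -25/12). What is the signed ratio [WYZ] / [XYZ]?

[XYZ] = ½·((-5)·(-1−10) + (-4)·(10−(-9)) + (-8)·(-9−(-1))) = ½·(55 − 76 + 64) = 43/2.
[WYZ] = ½·((-55/12)·(-1−10) + (-4)·(10−(-25/12)) + (-8)·(-25/12−(-1))) = ½·(605/12 − 145/3 + 26/3) = 43/8, so the ratio is (43/8)/(43/2) = 1/4.

1/4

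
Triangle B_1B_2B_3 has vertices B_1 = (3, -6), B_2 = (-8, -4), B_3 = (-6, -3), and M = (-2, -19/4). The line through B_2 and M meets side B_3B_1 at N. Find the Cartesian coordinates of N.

Barycentric coordinates of M with respect to B_1B_2B_3: (1/2, 1/4, 1/4).
On side B_3B_1 the B_2-coordinate is zero; dropping M's B_2-weight 1/4 and renormalizing the remaining 1/4 : 1/2 gives weights 1/3, 2/3 on B_3, B_1.
N = (1/3)·(-6, -3) + (2/3)·(3, -6) = (0, -5).

(0, -5)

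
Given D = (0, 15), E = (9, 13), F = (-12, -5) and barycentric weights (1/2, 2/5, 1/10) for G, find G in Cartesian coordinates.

(12/5, 61/5)

G = (1/2)·D + (2/5)·E + (1/10)·F.
x-coordinate: (1/2)·0 + (2/5)·9 + (1/10)·(-12) = 12/5.
y-coordinate: (1/2)·15 + (2/5)·13 + (1/10)·(-5) = 61/5.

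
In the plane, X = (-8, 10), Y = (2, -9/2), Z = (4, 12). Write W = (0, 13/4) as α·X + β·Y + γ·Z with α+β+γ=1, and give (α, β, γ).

(1/4, 1/2, 1/4)

Signed area of the reference triangle: [XYZ] = ½·((-8)·(-9/2−12) + 2·(12−10) + 4·(10−(-9/2))) = ½·(132 + 4 + 58) = 97.
[WYZ] = ½·(0·(-9/2−12) + 2·(12−(13/4)) + 4·(13/4−(-9/2))) = ½·(0 + 35/2 + 31) = 97/4, so the X-coordinate is (97/4)/97 = 1/4.
[XWZ] = ½·((-8)·(13/4−12) + 0·(12−10) + 4·(10−(13/4))) = ½·(70 + 0 + 27) = 97/2, so the Y-coordinate is 1/2.
[XYW] = ½·((-8)·(-9/2−(13/4)) + 2·(13/4−10) + 0·(10−(-9/2))) = ½·(62 − 27/2 + 0) = 97/4, so the Z-coordinate is 1/4.
Check: 1/4 + 1/2 + 1/4 = 1.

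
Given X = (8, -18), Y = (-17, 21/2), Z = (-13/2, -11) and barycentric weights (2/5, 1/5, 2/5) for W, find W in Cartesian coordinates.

(-14/5, -19/2)

W = (2/5)·X + (1/5)·Y + (2/5)·Z.
x-coordinate: (2/5)·8 + (1/5)·(-17) + (2/5)·(-13/2) = -14/5.
y-coordinate: (2/5)·(-18) + (1/5)·(21/2) + (2/5)·(-11) = -19/2.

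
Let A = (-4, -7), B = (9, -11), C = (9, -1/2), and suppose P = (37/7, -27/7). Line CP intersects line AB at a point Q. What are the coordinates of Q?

Barycentric coordinates of P with respect to ABC: (2/7, 1/7, 4/7).
On side AB the C-coordinate is zero; dropping P's C-weight 4/7 and renormalizing the remaining 2/7 : 1/7 gives weights 2/3, 1/3 on A, B.
Q = (2/3)·(-4, -7) + (1/3)·(9, -11) = (1/3, -25/3).

(1/3, -25/3)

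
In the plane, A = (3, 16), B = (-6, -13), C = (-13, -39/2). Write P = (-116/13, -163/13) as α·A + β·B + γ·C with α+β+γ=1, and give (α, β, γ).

Signed area of the reference triangle: [ABC] = ½·(3·(-13−(-39/2)) + (-6)·(-39/2−16) + (-13)·(16−(-13))) = ½·(39/2 + 213 − 377) = -289/4.
[PBC] = ½·((-116/13)·(-13−(-39/2)) + (-6)·(-39/2−(-163/13)) + (-13)·(-163/13−(-13))) = ½·(-58 + 543/13 − 6) = -289/26, so the A-coordinate is (-289/26)/(-289/4) = 2/13.
[APC] = ½·(3·(-163/13−(-39/2)) + (-116/13)·(-39/2−16) + (-13)·(16−(-163/13))) = ½·(543/26 + 4118/13 − 371) = -867/52, so the B-coordinate is 3/13.
[ABP] = ½·(3·(-13−(-163/13)) + (-6)·(-163/13−16) + (-116/13)·(16−(-13))) = ½·(-18/13 + 2226/13 − 3364/13) = -578/13, so the C-coordinate is 8/13.
Check: 2/13 + 3/13 + 8/13 = 1.

(2/13, 3/13, 8/13)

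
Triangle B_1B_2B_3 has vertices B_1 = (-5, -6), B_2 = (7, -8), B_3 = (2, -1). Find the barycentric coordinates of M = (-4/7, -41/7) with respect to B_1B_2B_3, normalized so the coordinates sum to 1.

(4/7, 2/7, 1/7)

Signed area of the reference triangle: [B_1B_2B_3] = ½·((-5)·(-8−(-1)) + 7·(-1−(-6)) + 2·(-6−(-8))) = ½·(35 + 35 + 4) = 37.
[MB_2B_3] = ½·((-4/7)·(-8−(-1)) + 7·(-1−(-41/7)) + 2·(-41/7−(-8))) = ½·(4 + 34 + 30/7) = 148/7, so the B_1-coordinate is (148/7)/37 = 4/7.
[B_1MB_3] = ½·((-5)·(-41/7−(-1)) + (-4/7)·(-1−(-6)) + 2·(-6−(-41/7))) = ½·(170/7 − 20/7 − 2/7) = 74/7, so the B_2-coordinate is 2/7.
[B_1B_2M] = ½·((-5)·(-8−(-41/7)) + 7·(-41/7−(-6)) + (-4/7)·(-6−(-8))) = ½·(75/7 + 1 − 8/7) = 37/7, so the B_3-coordinate is 1/7.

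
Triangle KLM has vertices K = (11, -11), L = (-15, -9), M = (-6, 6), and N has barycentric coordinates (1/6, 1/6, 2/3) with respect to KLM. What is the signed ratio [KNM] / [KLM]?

1/6

The signed ratio [KNM]/[KLM] equals the barycentric coordinate of N at vertex L, which is 1/6.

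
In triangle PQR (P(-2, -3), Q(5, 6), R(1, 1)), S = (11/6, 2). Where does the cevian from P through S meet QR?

(13/5, 3)

Barycentric coordinates of S with respect to PQR: (1/6, 1/3, 1/2).
On side QR the P-coordinate is zero; dropping S's P-weight 1/6 and renormalizing the remaining 1/3 : 1/2 gives weights 2/5, 3/5 on Q, R.
T = (2/5)·(5, 6) + (3/5)·(1, 1) = (13/5, 3).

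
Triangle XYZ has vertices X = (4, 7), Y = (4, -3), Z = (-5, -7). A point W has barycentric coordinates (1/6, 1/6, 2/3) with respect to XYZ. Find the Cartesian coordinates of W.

(-2, -4)

W = (1/6)·X + (1/6)·Y + (2/3)·Z.
x-coordinate: (1/6)·4 + (1/6)·4 + (2/3)·(-5) = -2.
y-coordinate: (1/6)·7 + (1/6)·(-3) + (2/3)·(-7) = -4.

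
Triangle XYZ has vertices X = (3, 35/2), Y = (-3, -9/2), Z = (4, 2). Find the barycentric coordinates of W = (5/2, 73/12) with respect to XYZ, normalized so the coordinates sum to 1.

(1/3, 1/6, 1/2)

Signed area of the reference triangle: [XYZ] = ½·(3·(-9/2−2) + (-3)·(2−(35/2)) + 4·(35/2−(-9/2))) = ½·(-39/2 + 93/2 + 88) = 115/2.
[WYZ] = ½·((5/2)·(-9/2−2) + (-3)·(2−(73/12)) + 4·(73/12−(-9/2))) = ½·(-65/4 + 49/4 + 127/3) = 115/6, so the X-coordinate is (115/6)/(115/2) = 1/3.
[XWZ] = ½·(3·(73/12−2) + (5/2)·(2−(35/2)) + 4·(35/2−(73/12))) = ½·(49/4 − 155/4 + 137/3) = 115/12, so the Y-coordinate is 1/6.
[XYW] = ½·(3·(-9/2−(73/12)) + (-3)·(73/12−(35/2)) + (5/2)·(35/2−(-9/2))) = ½·(-127/4 + 137/4 + 55) = 115/4, so the Z-coordinate is 1/2.
Check: 1/3 + 1/6 + 1/2 = 1.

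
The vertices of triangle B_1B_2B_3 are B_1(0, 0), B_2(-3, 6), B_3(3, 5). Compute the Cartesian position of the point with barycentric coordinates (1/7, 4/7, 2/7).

M = (1/7)·B_1 + (4/7)·B_2 + (2/7)·B_3.
x-coordinate: (1/7)·0 + (4/7)·(-3) + (2/7)·3 = -6/7.
y-coordinate: (1/7)·0 + (4/7)·6 + (2/7)·5 = 34/7.

(-6/7, 34/7)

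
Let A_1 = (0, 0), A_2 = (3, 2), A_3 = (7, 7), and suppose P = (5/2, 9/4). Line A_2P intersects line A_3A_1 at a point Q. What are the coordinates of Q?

Barycentric coordinates of P with respect to A_1A_2A_3: (1/2, 1/4, 1/4).
On side A_3A_1 the A_2-coordinate is zero; dropping P's A_2-weight 1/4 and renormalizing the remaining 1/4 : 1/2 gives weights 1/3, 2/3 on A_3, A_1.
Q = (1/3)·(7, 7) + (2/3)·(0, 0) = (7/3, 7/3).

(7/3, 7/3)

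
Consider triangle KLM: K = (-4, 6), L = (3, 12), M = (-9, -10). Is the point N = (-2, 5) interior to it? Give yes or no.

Barycentric coordinates of N: (13/41, 37/82, 19/82).
The three coordinates are positive, positive, positive; a point is interior exactly when all three are positive.

yes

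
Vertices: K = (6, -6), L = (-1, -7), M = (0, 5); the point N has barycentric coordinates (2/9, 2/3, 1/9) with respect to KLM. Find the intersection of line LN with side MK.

(4, -7/3)

Line LN meets MK where the L-coordinate vanishes; zeroing N's L-weight and renormalizing leaves M, K-weights 1/9 : 2/9 → (1/3, 2/3).
So J = (1/3)·M + (2/3)·K = (4, -7/3).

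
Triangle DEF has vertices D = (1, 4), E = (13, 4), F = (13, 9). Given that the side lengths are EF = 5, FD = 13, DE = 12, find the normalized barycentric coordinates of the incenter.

(1/6, 13/30, 2/5)

The incenter has barycentric coordinates proportional to the opposite side lengths: (5 : 13 : 12).
Normalizing by 5+13+12 = 30 gives (1/6, 13/30, 2/5).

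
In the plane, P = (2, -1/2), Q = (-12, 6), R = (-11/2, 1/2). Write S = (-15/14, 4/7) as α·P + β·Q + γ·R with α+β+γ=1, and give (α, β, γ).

Signed area of the reference triangle: [PQR] = ½·(2·(6−(1/2)) + (-12)·(1/2−(-1/2)) + (-11/2)·(-1/2−6)) = ½·(11 − 12 + 143/4) = 139/8.
[SQR] = ½·((-15/14)·(6−(1/2)) + (-12)·(1/2−(4/7)) + (-11/2)·(4/7−6)) = ½·(-165/28 + 6/7 + 209/7) = 695/56, so the P-coordinate is (695/56)/(139/8) = 5/7.
[PSR] = ½·(2·(4/7−(1/2)) + (-15/14)·(1/2−(-1/2)) + (-11/2)·(-1/2−(4/7))) = ½·(1/7 − 15/14 + 165/28) = 139/56, so the Q-coordinate is 1/7.
[PQS] = ½·(2·(6−(4/7)) + (-12)·(4/7−(-1/2)) + (-15/14)·(-1/2−6)) = ½·(76/7 − 90/7 + 195/28) = 139/56, so the R-coordinate is 1/7.
Check: 5/7 + 1/7 + 1/7 = 1.

(5/7, 1/7, 1/7)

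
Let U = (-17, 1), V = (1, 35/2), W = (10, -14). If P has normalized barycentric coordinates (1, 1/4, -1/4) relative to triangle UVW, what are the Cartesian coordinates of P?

P = 1·U + (1/4)·V + (-1/4)·W.
x-coordinate: 1·(-17) + (1/4)·1 + (-1/4)·10 = -77/4.
y-coordinate: 1·1 + (1/4)·(35/2) + (-1/4)·(-14) = 71/8.

(-77/4, 71/8)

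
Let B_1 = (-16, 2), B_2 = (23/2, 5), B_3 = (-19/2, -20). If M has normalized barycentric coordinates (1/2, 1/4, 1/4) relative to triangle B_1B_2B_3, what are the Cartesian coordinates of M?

(-15/2, -11/4)

M = (1/2)·B_1 + (1/4)·B_2 + (1/4)·B_3.
x-coordinate: (1/2)·(-16) + (1/4)·(23/2) + (1/4)·(-19/2) = -15/2.
y-coordinate: (1/2)·2 + (1/4)·5 + (1/4)·(-20) = -11/4.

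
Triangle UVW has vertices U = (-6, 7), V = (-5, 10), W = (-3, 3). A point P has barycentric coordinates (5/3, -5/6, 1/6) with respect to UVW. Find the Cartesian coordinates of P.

P = (5/3)·U + (-5/6)·V + (1/6)·W.
x-coordinate: (5/3)·(-6) + (-5/6)·(-5) + (1/6)·(-3) = -19/3.
y-coordinate: (5/3)·7 + (-5/6)·10 + (1/6)·3 = 23/6.

(-19/3, 23/6)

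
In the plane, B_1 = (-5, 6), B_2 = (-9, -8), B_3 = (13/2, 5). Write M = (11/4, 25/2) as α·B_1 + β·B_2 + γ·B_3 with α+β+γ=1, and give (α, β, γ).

Signed area of the reference triangle: [B_1B_2B_3] = ½·((-5)·(-8−5) + (-9)·(5−6) + (13/2)·(6−(-8))) = ½·(65 + 9 + 91) = 165/2.
[MB_2B_3] = ½·((11/4)·(-8−5) + (-9)·(5−(25/2)) + (13/2)·(25/2−(-8))) = ½·(-143/4 + 135/2 + 533/4) = 165/2, so the B_1-coordinate is (165/2)/(165/2) = 1.
[B_1MB_3] = ½·((-5)·(25/2−5) + (11/4)·(5−6) + (13/2)·(6−(25/2))) = ½·(-75/2 − 11/4 − 169/4) = -165/4, so the B_2-coordinate is -1/2.
[B_1B_2M] = ½·((-5)·(-8−(25/2)) + (-9)·(25/2−6) + (11/4)·(6−(-8))) = ½·(205/2 − 117/2 + 77/2) = 165/4, so the B_3-coordinate is 1/2.

(1, -1/2, 1/2)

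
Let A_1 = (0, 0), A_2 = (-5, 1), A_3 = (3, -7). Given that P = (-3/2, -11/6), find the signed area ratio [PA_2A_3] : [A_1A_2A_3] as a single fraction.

[A_1A_2A_3] = ½·(0·(1−(-7)) + (-5)·(-7−0) + 3·(0−1)) = ½·(0 + 35 − 3) = 16.
[PA_2A_3] = ½·((-3/2)·(1−(-7)) + (-5)·(-7−(-11/6)) + 3·(-11/6−1)) = ½·(-12 + 155/6 − 17/2) = 8/3, so the ratio is (8/3)/16 = 1/6.

1/6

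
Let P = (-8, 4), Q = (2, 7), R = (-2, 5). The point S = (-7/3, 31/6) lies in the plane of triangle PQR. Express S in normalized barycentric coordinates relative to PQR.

Signed area of the reference triangle: [PQR] = ½·((-8)·(7−5) + 2·(5−4) + (-2)·(4−7)) = ½·(-16 + 2 + 6) = -4.
[SQR] = ½·((-7/3)·(7−5) + 2·(5−(31/6)) + (-2)·(31/6−7)) = ½·(-14/3 − 1/3 + 11/3) = -2/3, so the P-coordinate is (-2/3)/(-4) = 1/6.
[PSR] = ½·((-8)·(31/6−5) + (-7/3)·(5−4) + (-2)·(4−(31/6))) = ½·(-4/3 − 7/3 + 7/3) = -2/3, so the Q-coordinate is 1/6.
[PQS] = ½·((-8)·(7−(31/6)) + 2·(31/6−4) + (-7/3)·(4−7)) = ½·(-44/3 + 7/3 + 7) = -8/3, so the R-coordinate is 2/3.
Check: 1/6 + 1/6 + 2/3 = 1.

(1/6, 1/6, 2/3)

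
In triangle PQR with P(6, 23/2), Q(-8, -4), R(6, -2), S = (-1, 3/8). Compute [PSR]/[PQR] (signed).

1/2

[PQR] = ½·(6·(-4−(-2)) + (-8)·(-2−(23/2)) + 6·(23/2−(-4))) = ½·(-12 + 108 + 93) = 189/2.
[PSR] = ½·(6·(3/8−(-2)) + (-1)·(-2−(23/2)) + 6·(23/2−(3/8))) = ½·(57/4 + 27/2 + 267/4) = 189/4, so the ratio is (189/4)/(189/2) = 1/2.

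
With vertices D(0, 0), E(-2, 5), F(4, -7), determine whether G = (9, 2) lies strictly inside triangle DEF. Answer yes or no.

no

Barycentric coordinates of G: (-19, 71/6, 49/6).
The three coordinates are negative, positive, positive; a point is interior exactly when all three are positive.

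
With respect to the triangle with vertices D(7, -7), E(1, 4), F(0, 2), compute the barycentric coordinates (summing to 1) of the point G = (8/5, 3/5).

(1/5, 1/5, 3/5)

Signed area of the reference triangle: [DEF] = ½·(7·(4−2) + 1·(2−(-7)) + 0·(-7−4)) = ½·(14 + 9 + 0) = 23/2.
[GEF] = ½·((8/5)·(4−2) + 1·(2−(3/5)) + 0·(3/5−4)) = ½·(16/5 + 7/5 + 0) = 23/10, so the D-coordinate is (23/10)/(23/2) = 1/5.
[DGF] = ½·(7·(3/5−2) + (8/5)·(2−(-7)) + 0·(-7−(3/5))) = ½·(-49/5 + 72/5 + 0) = 23/10, so the E-coordinate is 1/5.
[DEG] = ½·(7·(4−(3/5)) + 1·(3/5−(-7)) + (8/5)·(-7−4)) = ½·(119/5 + 38/5 − 88/5) = 69/10, so the F-coordinate is 3/5.
Check: 1/5 + 1/5 + 3/5 = 1.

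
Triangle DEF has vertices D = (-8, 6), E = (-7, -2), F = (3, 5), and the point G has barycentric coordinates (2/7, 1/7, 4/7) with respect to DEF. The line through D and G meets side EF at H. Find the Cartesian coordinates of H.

Line DG meets EF where the D-coordinate vanishes; zeroing G's D-weight and renormalizing leaves E, F-weights 1/7 : 4/7 → (1/5, 4/5).
So H = (1/5)·E + (4/5)·F = (1, 18/5).

(1, 18/5)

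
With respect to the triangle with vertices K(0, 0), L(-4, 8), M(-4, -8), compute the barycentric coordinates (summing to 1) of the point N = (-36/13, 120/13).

Signed area of the reference triangle: [KLM] = ½·(0·(8−(-8)) + (-4)·(-8−0) + (-4)·(0−8)) = ½·(0 + 32 + 32) = 32.
[NLM] = ½·((-36/13)·(8−(-8)) + (-4)·(-8−(120/13)) + (-4)·(120/13−8)) = ½·(-576/13 + 896/13 − 64/13) = 128/13, so the K-coordinate is (128/13)/32 = 4/13.
[KNM] = ½·(0·(120/13−(-8)) + (-36/13)·(-8−0) + (-4)·(0−(120/13))) = ½·(0 + 288/13 + 480/13) = 384/13, so the L-coordinate is 12/13.
[KLN] = ½·(0·(8−(120/13)) + (-4)·(120/13−0) + (-36/13)·(0−8)) = ½·(0 − 480/13 + 288/13) = -96/13, so the M-coordinate is -3/13.
Check: 4/13 + 12/13 − 3/13 = 1.

(4/13, 12/13, -3/13)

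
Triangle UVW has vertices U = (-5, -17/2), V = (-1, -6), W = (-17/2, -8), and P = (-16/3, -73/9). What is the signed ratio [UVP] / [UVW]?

2/9

[UVW] = ½·((-5)·(-6−(-8)) + (-1)·(-8−(-17/2)) + (-17/2)·(-17/2−(-6))) = ½·(-10 − 1/2 + 85/4) = 43/8.
[UVP] = ½·((-5)·(-6−(-73/9)) + (-1)·(-73/9−(-17/2)) + (-16/3)·(-17/2−(-6))) = ½·(-95/9 − 7/18 + 40/3) = 43/36, so the ratio is (43/36)/(43/8) = 2/9.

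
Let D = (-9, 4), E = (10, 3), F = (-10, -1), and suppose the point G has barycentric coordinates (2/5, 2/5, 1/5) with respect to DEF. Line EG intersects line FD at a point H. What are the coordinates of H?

(-28/3, 7/3)

Line EG meets FD where the E-coordinate vanishes; zeroing G's E-weight and renormalizing leaves F, D-weights 1/5 : 2/5 → (1/3, 2/3).
So H = (1/3)·F + (2/3)·D = (-28/3, 7/3).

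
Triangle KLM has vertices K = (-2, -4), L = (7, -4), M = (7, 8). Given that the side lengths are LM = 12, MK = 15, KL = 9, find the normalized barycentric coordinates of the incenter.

(1/3, 5/12, 1/4)

The incenter has barycentric coordinates proportional to the opposite side lengths: (12 : 15 : 9).
Normalizing by 12+15+9 = 36 gives (1/3, 5/12, 1/4).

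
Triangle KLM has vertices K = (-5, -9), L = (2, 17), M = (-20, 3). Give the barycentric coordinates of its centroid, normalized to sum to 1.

(1/3, 1/3, 1/3)

The centroid is the average of the vertices, so each weight is 1/3.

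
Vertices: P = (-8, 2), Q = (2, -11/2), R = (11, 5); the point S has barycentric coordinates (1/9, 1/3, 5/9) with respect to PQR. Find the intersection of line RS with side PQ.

Line RS meets PQ where the R-coordinate vanishes; zeroing S's R-weight and renormalizing leaves P, Q-weights 1/9 : 1/3 → (1/4, 3/4).
So T = (1/4)·P + (3/4)·Q = (-1/2, -29/8).

(-1/2, -29/8)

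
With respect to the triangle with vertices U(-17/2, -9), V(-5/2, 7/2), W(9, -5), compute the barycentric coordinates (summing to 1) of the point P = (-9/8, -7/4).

Signed area of the reference triangle: [UVW] = ½·((-17/2)·(7/2−(-5)) + (-5/2)·(-5−(-9)) + 9·(-9−(7/2))) = ½·(-289/4 − 10 − 225/2) = -779/8.
[PVW] = ½·((-9/8)·(7/2−(-5)) + (-5/2)·(-5−(-7/4)) + 9·(-7/4−(7/2))) = ½·(-153/16 + 65/8 − 189/4) = -779/32, so the U-coordinate is (-779/32)/(-779/8) = 1/4.
[UPW] = ½·((-17/2)·(-7/4−(-5)) + (-9/8)·(-5−(-9)) + 9·(-9−(-7/4))) = ½·(-221/8 − 9/2 − 261/4) = -779/16, so the V-coordinate is 1/2.
[UVP] = ½·((-17/2)·(7/2−(-7/4)) + (-5/2)·(-7/4−(-9)) + (-9/8)·(-9−(7/2))) = ½·(-357/8 − 145/8 + 225/16) = -779/32, so the W-coordinate is 1/4.
Check: 1/4 + 1/2 + 1/4 = 1.

(1/4, 1/2, 1/4)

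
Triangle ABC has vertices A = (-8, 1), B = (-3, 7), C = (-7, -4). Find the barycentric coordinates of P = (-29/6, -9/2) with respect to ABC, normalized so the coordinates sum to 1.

Signed area of the reference triangle: [ABC] = ½·((-8)·(7−(-4)) + (-3)·(-4−1) + (-7)·(1−7)) = ½·(-88 + 15 + 42) = -31/2.
[PBC] = ½·((-29/6)·(7−(-4)) + (-3)·(-4−(-9/2)) + (-7)·(-9/2−7)) = ½·(-319/6 − 3/2 + 161/2) = 155/12, so the A-coordinate is (155/12)/(-31/2) = -5/6.
[APC] = ½·((-8)·(-9/2−(-4)) + (-29/6)·(-4−1) + (-7)·(1−(-9/2))) = ½·(4 + 145/6 − 77/2) = -31/6, so the B-coordinate is 1/3.
[ABP] = ½·((-8)·(7−(-9/2)) + (-3)·(-9/2−1) + (-29/6)·(1−7)) = ½·(-92 + 33/2 + 29) = -93/4, so the C-coordinate is 3/2.

(-5/6, 1/3, 3/2)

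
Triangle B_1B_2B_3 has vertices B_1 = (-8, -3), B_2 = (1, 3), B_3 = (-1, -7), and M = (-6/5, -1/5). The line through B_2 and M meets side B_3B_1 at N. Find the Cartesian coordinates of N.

Barycentric coordinates of M with respect to B_1B_2B_3: (1/5, 3/5, 1/5).
On side B_3B_1 the B_2-coordinate is zero; dropping M's B_2-weight 3/5 and renormalizing the remaining 1/5 : 1/5 gives weights 1/2, 1/2 on B_3, B_1.
N = (1/2)·(-1, -7) + (1/2)·(-8, -3) = (-9/2, -5).

(-9/2, -5)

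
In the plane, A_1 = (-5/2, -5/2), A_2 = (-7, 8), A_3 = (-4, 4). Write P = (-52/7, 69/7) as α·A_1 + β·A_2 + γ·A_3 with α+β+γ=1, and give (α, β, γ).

(-2/7, 1, 2/7)

Signed area of the reference triangle: [A_1A_2A_3] = ½·((-5/2)·(8−4) + (-7)·(4−(-5/2)) + (-4)·(-5/2−8)) = ½·(-10 − 91/2 + 42) = -27/4.
[PA_2A_3] = ½·((-52/7)·(8−4) + (-7)·(4−(69/7)) + (-4)·(69/7−8)) = ½·(-208/7 + 41 − 52/7) = 27/14, so the A_1-coordinate is (27/14)/(-27/4) = -2/7.
[A_1PA_3] = ½·((-5/2)·(69/7−4) + (-52/7)·(4−(-5/2)) + (-4)·(-5/2−(69/7))) = ½·(-205/14 − 338/7 + 346/7) = -27/4, so the A_2-coordinate is 1.
[A_1A_2P] = ½·((-5/2)·(8−(69/7)) + (-7)·(69/7−(-5/2)) + (-52/7)·(-5/2−8)) = ½·(65/14 − 173/2 + 78) = -27/14, so the A_3-coordinate is 2/7.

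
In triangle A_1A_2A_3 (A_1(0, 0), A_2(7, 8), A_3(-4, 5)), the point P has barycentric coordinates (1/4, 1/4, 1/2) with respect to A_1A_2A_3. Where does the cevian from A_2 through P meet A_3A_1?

Line A_2P meets A_3A_1 where the A_2-coordinate vanishes; zeroing P's A_2-weight and renormalizing leaves A_3, A_1-weights 1/2 : 1/4 → (2/3, 1/3).
So Q = (2/3)·A_3 + (1/3)·A_1 = (-8/3, 10/3).

(-8/3, 10/3)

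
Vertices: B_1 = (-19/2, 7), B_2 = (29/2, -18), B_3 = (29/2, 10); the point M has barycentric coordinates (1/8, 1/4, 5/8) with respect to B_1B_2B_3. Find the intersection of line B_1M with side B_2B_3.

Line B_1M meets B_2B_3 where the B_1-coordinate vanishes; zeroing M's B_1-weight and renormalizing leaves B_2, B_3-weights 1/4 : 5/8 → (2/7, 5/7).
So N = (2/7)·B_2 + (5/7)·B_3 = (29/2, 2).

(29/2, 2)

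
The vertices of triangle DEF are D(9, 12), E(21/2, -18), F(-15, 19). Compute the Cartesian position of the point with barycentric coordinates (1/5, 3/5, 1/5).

G = (1/5)·D + (3/5)·E + (1/5)·F.
x-coordinate: (1/5)·9 + (3/5)·(21/2) + (1/5)·(-15) = 51/10.
y-coordinate: (1/5)·12 + (3/5)·(-18) + (1/5)·19 = -23/5.

(51/10, -23/5)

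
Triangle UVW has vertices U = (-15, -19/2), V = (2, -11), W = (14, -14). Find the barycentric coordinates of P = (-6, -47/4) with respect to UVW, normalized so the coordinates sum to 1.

Signed area of the reference triangle: [UVW] = ½·((-15)·(-11−(-14)) + 2·(-14−(-19/2)) + 14·(-19/2−(-11))) = ½·(-45 − 9 + 21) = -33/2.
[PVW] = ½·((-6)·(-11−(-14)) + 2·(-14−(-47/4)) + 14·(-47/4−(-11))) = ½·(-18 − 9/2 − 21/2) = -33/2, so the U-coordinate is (-33/2)/(-33/2) = 1.
[UPW] = ½·((-15)·(-47/4−(-14)) + (-6)·(-14−(-19/2)) + 14·(-19/2−(-47/4))) = ½·(-135/4 + 27 + 63/2) = 99/8, so the V-coordinate is -3/4.
[UVP] = ½·((-15)·(-11−(-47/4)) + 2·(-47/4−(-19/2)) + (-6)·(-19/2−(-11))) = ½·(-45/4 − 9/2 − 9) = -99/8, so the W-coordinate is 3/4.

(1, -3/4, 3/4)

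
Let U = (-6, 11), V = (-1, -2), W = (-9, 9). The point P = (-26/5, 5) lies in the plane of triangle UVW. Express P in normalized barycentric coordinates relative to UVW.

(1/5, 2/5, 2/5)

Signed area of the reference triangle: [UVW] = ½·((-6)·(-2−9) + (-1)·(9−11) + (-9)·(11−(-2))) = ½·(66 + 2 − 117) = -49/2.
[PVW] = ½·((-26/5)·(-2−9) + (-1)·(9−5) + (-9)·(5−(-2))) = ½·(286/5 − 4 − 63) = -49/10, so the U-coordinate is (-49/10)/(-49/2) = 1/5.
[UPW] = ½·((-6)·(5−9) + (-26/5)·(9−11) + (-9)·(11−5)) = ½·(24 + 52/5 − 54) = -49/5, so the V-coordinate is 2/5.
[UVP] = ½·((-6)·(-2−5) + (-1)·(5−11) + (-26/5)·(11−(-2))) = ½·(42 + 6 − 338/5) = -49/5, so the W-coordinate is 2/5.
Check: 1/5 + 2/5 + 2/5 = 1.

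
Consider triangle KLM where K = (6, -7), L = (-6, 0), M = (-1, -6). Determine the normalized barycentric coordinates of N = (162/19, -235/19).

(13/19, -18/19, 24/19)

Signed area of the reference triangle: [KLM] = ½·(6·(0−(-6)) + (-6)·(-6−(-7)) + (-1)·(-7−0)) = ½·(36 − 6 + 7) = 37/2.
[NLM] = ½·((162/19)·(0−(-6)) + (-6)·(-6−(-235/19)) + (-1)·(-235/19−0)) = ½·(972/19 − 726/19 + 235/19) = 481/38, so the K-coordinate is (481/38)/(37/2) = 13/19.
[KNM] = ½·(6·(-235/19−(-6)) + (162/19)·(-6−(-7)) + (-1)·(-7−(-235/19))) = ½·(-726/19 + 162/19 − 102/19) = -333/19, so the L-coordinate is -18/19.
[KLN] = ½·(6·(0−(-235/19)) + (-6)·(-235/19−(-7)) + (162/19)·(-7−0)) = ½·(1410/19 + 612/19 − 1134/19) = 444/19, so the M-coordinate is 24/19.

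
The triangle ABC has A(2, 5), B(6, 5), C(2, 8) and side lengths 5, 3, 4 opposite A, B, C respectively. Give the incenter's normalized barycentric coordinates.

The incenter has barycentric coordinates proportional to the opposite side lengths: (5 : 3 : 4).
Normalizing by 5+3+4 = 12 gives (5/12, 1/4, 1/3).

(5/12, 1/4, 1/3)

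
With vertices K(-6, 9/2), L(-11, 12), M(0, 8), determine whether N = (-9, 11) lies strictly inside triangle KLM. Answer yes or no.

Barycentric coordinates of N: (6/125, 99/125, 4/25).
The three coordinates are positive, positive, positive; a point is interior exactly when all three are positive.

yes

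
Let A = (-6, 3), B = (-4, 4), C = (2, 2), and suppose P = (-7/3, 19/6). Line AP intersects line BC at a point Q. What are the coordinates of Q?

(-8/5, 16/5)

Barycentric coordinates of P with respect to ABC: (1/6, 1/2, 1/3).
On side BC the A-coordinate is zero; dropping P's A-weight 1/6 and renormalizing the remaining 1/2 : 1/3 gives weights 3/5, 2/5 on B, C.
Q = (3/5)·(-4, 4) + (2/5)·(2, 2) = (-8/5, 16/5).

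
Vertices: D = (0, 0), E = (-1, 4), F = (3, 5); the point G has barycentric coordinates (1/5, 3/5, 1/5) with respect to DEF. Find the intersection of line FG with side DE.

Line FG meets DE where the F-coordinate vanishes; zeroing G's F-weight and renormalizing leaves D, E-weights 1/5 : 3/5 → (1/4, 3/4).
So H = (1/4)·D + (3/4)·E = (-3/4, 3).

(-3/4, 3)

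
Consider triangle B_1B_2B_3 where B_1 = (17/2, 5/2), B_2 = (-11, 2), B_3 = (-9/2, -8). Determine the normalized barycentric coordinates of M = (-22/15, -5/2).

(1/3, 1/5, 7/15)

Signed area of the reference triangle: [B_1B_2B_3] = ½·((17/2)·(2−(-8)) + (-11)·(-8−(5/2)) + (-9/2)·(5/2−2)) = ½·(85 + 231/2 − 9/4) = 793/8.
[MB_2B_3] = ½·((-22/15)·(2−(-8)) + (-11)·(-8−(-5/2)) + (-9/2)·(-5/2−2)) = ½·(-44/3 + 121/2 + 81/4) = 793/24, so the B_1-coordinate is (793/24)/(793/8) = 1/3.
[B_1MB_3] = ½·((17/2)·(-5/2−(-8)) + (-22/15)·(-8−(5/2)) + (-9/2)·(5/2−(-5/2))) = ½·(187/4 + 77/5 − 45/2) = 793/40, so the B_2-coordinate is 1/5.
[B_1B_2M] = ½·((17/2)·(2−(-5/2)) + (-11)·(-5/2−(5/2)) + (-22/15)·(5/2−2)) = ½·(153/4 + 55 − 11/15) = 5551/120, so the B_3-coordinate is 7/15.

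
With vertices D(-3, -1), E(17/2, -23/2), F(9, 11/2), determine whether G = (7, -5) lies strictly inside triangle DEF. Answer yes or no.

Barycentric coordinates of G: (115/803, 452/803, 236/803).
The three coordinates are positive, positive, positive; a point is interior exactly when all three are positive.

yes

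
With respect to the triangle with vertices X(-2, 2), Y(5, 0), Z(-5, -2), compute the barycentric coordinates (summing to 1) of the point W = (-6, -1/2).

(1/2, -1/4, 3/4)

Signed area of the reference triangle: [XYZ] = ½·((-2)·(0−(-2)) + 5·(-2−2) + (-5)·(2−0)) = ½·(-4 − 20 − 10) = -17.
[WYZ] = ½·((-6)·(0−(-2)) + 5·(-2−(-1/2)) + (-5)·(-1/2−0)) = ½·(-12 − 15/2 + 5/2) = -17/2, so the X-coordinate is (-17/2)/(-17) = 1/2.
[XWZ] = ½·((-2)·(-1/2−(-2)) + (-6)·(-2−2) + (-5)·(2−(-1/2))) = ½·(-3 + 24 − 25/2) = 17/4, so the Y-coordinate is -1/4.
[XYW] = ½·((-2)·(0−(-1/2)) + 5·(-1/2−2) + (-6)·(2−0)) = ½·(-1 − 25/2 − 12) = -51/4, so the Z-coordinate is 3/4.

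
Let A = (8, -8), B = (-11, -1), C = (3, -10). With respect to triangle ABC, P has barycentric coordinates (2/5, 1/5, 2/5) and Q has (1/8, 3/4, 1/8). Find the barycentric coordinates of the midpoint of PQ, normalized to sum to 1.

Since both coordinate triples sum to 1, the midpoint's barycentrics are the componentwise average.
(2/5+1/8)/2 = 21/80; similarly 19/40 and 21/80.

(21/80, 19/40, 21/80)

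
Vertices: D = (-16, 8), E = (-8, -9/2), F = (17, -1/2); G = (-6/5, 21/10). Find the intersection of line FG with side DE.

Barycentric coordinates of G with respect to DEF: (2/5, 1/5, 2/5).
On side DE the F-coordinate is zero; dropping G's F-weight 2/5 and renormalizing the remaining 2/5 : 1/5 gives weights 2/3, 1/3 on D, E.
H = (2/3)·(-16, 8) + (1/3)·(-8, -9/2) = (-40/3, 23/6).

(-40/3, 23/6)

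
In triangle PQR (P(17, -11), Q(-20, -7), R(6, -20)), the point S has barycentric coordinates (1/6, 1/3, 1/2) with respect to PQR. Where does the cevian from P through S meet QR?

(-22/5, -74/5)

Line PS meets QR where the P-coordinate vanishes; zeroing S's P-weight and renormalizing leaves Q, R-weights 1/3 : 1/2 → (2/5, 3/5).
So T = (2/5)·Q + (3/5)·R = (-22/5, -74/5).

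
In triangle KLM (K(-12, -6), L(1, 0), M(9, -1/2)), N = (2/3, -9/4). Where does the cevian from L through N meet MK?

(3/5, -27/10)

Barycentric coordinates of N with respect to KLM: (1/3, 1/6, 1/2).
On side MK the L-coordinate is zero; dropping N's L-weight 1/6 and renormalizing the remaining 1/2 : 1/3 gives weights 3/5, 2/5 on M, K.
J = (3/5)·(9, -1/2) + (2/5)·(-12, -6) = (3/5, -27/10).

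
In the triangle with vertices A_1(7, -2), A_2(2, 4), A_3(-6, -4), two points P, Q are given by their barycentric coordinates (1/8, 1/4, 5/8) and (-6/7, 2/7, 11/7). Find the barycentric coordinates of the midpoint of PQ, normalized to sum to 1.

(-41/112, 15/56, 123/112)

Since both coordinate triples sum to 1, the midpoint's barycentrics are the componentwise average.
(1/8+-6/7)/2 = -41/112; similarly 15/56 and 123/112.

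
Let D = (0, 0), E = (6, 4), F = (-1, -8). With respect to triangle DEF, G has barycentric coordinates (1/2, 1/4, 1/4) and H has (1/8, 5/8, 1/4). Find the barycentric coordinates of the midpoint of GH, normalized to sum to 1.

Since both coordinate triples sum to 1, the midpoint's barycentrics are the componentwise average.
(1/2+1/8)/2 = 5/16; similarly 7/16 and 1/4.

(5/16, 7/16, 1/4)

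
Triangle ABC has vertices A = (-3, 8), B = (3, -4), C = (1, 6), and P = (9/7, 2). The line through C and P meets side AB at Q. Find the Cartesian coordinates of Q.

Barycentric coordinates of P with respect to ABC: (1/7, 3/7, 3/7).
On side AB the C-coordinate is zero; dropping P's C-weight 3/7 and renormalizing the remaining 1/7 : 3/7 gives weights 1/4, 3/4 on A, B.
Q = (1/4)·(-3, 8) + (3/4)·(3, -4) = (3/2, -1).

(3/2, -1)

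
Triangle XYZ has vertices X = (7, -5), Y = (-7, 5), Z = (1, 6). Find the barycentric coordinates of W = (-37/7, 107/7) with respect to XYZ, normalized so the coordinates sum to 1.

Signed area of the reference triangle: [XYZ] = ½·(7·(5−6) + (-7)·(6−(-5)) + 1·(-5−5)) = ½·(-7 − 77 − 10) = -47.
[WYZ] = ½·((-37/7)·(5−6) + (-7)·(6−(107/7)) + 1·(107/7−5)) = ½·(37/7 + 65 + 72/7) = 282/7, so the X-coordinate is (282/7)/(-47) = -6/7.
[XWZ] = ½·(7·(107/7−6) + (-37/7)·(6−(-5)) + 1·(-5−(107/7))) = ½·(65 − 407/7 − 142/7) = -47/7, so the Y-coordinate is 1/7.
[XYW] = ½·(7·(5−(107/7)) + (-7)·(107/7−(-5)) + (-37/7)·(-5−5)) = ½·(-72 − 142 + 370/7) = -564/7, so the Z-coordinate is 12/7.
Check: -6/7 + 1/7 + 12/7 = 1.

(-6/7, 1/7, 12/7)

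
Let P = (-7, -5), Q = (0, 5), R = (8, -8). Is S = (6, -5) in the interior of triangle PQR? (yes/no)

yes

Barycentric coordinates of S: (2/171, 13/57, 130/171).
The three coordinates are positive, positive, positive; a point is interior exactly when all three are positive.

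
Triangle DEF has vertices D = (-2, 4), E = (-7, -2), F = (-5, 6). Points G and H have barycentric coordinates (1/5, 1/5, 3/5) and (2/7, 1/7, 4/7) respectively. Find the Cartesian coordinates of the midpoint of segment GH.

(-323/70, 29/7)

Barycentric coordinates of the midpoint are the average: (17/70, 6/35, 41/70).
Converting: (17/70)·D + (6/35)·E + (41/70)·F = (-323/70, 29/7).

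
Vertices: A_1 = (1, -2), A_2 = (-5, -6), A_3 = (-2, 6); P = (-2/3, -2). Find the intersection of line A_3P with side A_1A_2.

Barycentric coordinates of P with respect to A_1A_2A_3: (2/3, 2/9, 1/9).
On side A_1A_2 the A_3-coordinate is zero; dropping P's A_3-weight 1/9 and renormalizing the remaining 2/3 : 2/9 gives weights 3/4, 1/4 on A_1, A_2.
Q = (3/4)·(1, -2) + (1/4)·(-5, -6) = (-1/2, -3).

(-1/2, -3)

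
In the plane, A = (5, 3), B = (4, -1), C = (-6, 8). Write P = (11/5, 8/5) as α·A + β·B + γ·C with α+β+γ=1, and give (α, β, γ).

Signed area of the reference triangle: [ABC] = ½·(5·(-1−8) + 4·(8−3) + (-6)·(3−(-1))) = ½·(-45 + 20 − 24) = -49/2.
[PBC] = ½·((11/5)·(-1−8) + 4·(8−(8/5)) + (-6)·(8/5−(-1))) = ½·(-99/5 + 128/5 − 78/5) = -49/10, so the A-coordinate is (-49/10)/(-49/2) = 1/5.
[APC] = ½·(5·(8/5−8) + (11/5)·(8−3) + (-6)·(3−(8/5))) = ½·(-32 + 11 − 42/5) = -147/10, so the B-coordinate is 3/5.
[ABP] = ½·(5·(-1−(8/5)) + 4·(8/5−3) + (11/5)·(3−(-1))) = ½·(-13 − 28/5 + 44/5) = -49/10, so the C-coordinate is 1/5.
Check: 1/5 + 3/5 + 1/5 = 1.

(1/5, 3/5, 1/5)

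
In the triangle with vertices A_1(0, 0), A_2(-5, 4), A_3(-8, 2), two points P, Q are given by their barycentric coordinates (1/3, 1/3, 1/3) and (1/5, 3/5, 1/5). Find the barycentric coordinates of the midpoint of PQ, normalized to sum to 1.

Since both coordinate triples sum to 1, the midpoint's barycentrics are the componentwise average.
(1/3+1/5)/2 = 4/15; similarly 7/15 and 4/15.

(4/15, 7/15, 4/15)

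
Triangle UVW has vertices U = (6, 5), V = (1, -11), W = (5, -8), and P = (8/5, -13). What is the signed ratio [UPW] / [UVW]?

4/5

[UVW] = ½·(6·(-11−(-8)) + 1·(-8−5) + 5·(5−(-11))) = ½·(-18 − 13 + 80) = 49/2.
[UPW] = ½·(6·(-13−(-8)) + (8/5)·(-8−5) + 5·(5−(-13))) = ½·(-30 − 104/5 + 90) = 98/5, so the ratio is (98/5)/(49/2) = 4/5.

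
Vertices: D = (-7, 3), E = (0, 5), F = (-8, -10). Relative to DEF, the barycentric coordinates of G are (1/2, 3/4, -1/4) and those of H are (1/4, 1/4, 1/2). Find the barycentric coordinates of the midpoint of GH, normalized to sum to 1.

(3/8, 1/2, 1/8)

Since both coordinate triples sum to 1, the midpoint's barycentrics are the componentwise average.
(1/2+1/4)/2 = 3/8; similarly 1/2 and 1/8.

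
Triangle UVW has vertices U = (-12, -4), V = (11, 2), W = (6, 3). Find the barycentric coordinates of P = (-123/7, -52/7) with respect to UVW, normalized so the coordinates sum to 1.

(10/7, 3/7, -6/7)

Signed area of the reference triangle: [UVW] = ½·((-12)·(2−3) + 11·(3−(-4)) + 6·(-4−2)) = ½·(12 + 77 − 36) = 53/2.
[PVW] = ½·((-123/7)·(2−3) + 11·(3−(-52/7)) + 6·(-52/7−2)) = ½·(123/7 + 803/7 − 396/7) = 265/7, so the U-coordinate is (265/7)/(53/2) = 10/7.
[UPW] = ½·((-12)·(-52/7−3) + (-123/7)·(3−(-4)) + 6·(-4−(-52/7))) = ½·(876/7 − 123 + 144/7) = 159/14, so the V-coordinate is 3/7.
[UVP] = ½·((-12)·(2−(-52/7)) + 11·(-52/7−(-4)) + (-123/7)·(-4−2)) = ½·(-792/7 − 264/7 + 738/7) = -159/7, so the W-coordinate is -6/7.
Check: 10/7 + 3/7 − 6/7 = 1.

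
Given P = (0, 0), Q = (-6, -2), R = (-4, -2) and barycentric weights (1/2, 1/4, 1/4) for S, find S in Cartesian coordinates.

(-5/2, -1)

S = (1/2)·P + (1/4)·Q + (1/4)·R.
x-coordinate: (1/2)·0 + (1/4)·(-6) + (1/4)·(-4) = -5/2.
y-coordinate: (1/2)·0 + (1/4)·(-2) + (1/4)·(-2) = -1.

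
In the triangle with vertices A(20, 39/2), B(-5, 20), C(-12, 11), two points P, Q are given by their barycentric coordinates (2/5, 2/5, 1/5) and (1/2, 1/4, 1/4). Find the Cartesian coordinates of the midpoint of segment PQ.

(187/40, 71/4)

Barycentric coordinates of the midpoint are the average: (9/20, 13/40, 9/40).
Converting: (9/20)·A + (13/40)·B + (9/40)·C = (187/40, 71/4).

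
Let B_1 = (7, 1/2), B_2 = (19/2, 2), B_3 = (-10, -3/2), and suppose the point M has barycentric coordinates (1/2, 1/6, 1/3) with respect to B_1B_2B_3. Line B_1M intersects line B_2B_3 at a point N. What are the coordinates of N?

(-7/2, -1/3)

Line B_1M meets B_2B_3 where the B_1-coordinate vanishes; zeroing M's B_1-weight and renormalizing leaves B_2, B_3-weights 1/6 : 1/3 → (1/3, 2/3).
So N = (1/3)·B_2 + (2/3)·B_3 = (-7/2, -1/3).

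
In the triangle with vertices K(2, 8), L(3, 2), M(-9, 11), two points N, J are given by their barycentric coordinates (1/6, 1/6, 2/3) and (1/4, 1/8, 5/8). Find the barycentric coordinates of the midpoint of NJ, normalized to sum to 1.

(5/24, 7/48, 31/48)

Since both coordinate triples sum to 1, the midpoint's barycentrics are the componentwise average.
(1/6+1/4)/2 = 5/24; similarly 7/48 and 31/48.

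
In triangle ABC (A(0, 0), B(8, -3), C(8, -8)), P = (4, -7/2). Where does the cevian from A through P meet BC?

(8, -7)

Barycentric coordinates of P with respect to ABC: (1/2, 1/10, 2/5).
On side BC the A-coordinate is zero; dropping P's A-weight 1/2 and renormalizing the remaining 1/10 : 2/5 gives weights 1/5, 4/5 on B, C.
Q = (1/5)·(8, -3) + (4/5)·(8, -8) = (8, -7).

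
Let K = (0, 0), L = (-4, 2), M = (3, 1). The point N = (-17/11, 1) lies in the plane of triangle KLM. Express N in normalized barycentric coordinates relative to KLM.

Signed area of the reference triangle: [KLM] = ½·(0·(2−1) + (-4)·(1−0) + 3·(0−2)) = ½·(0 − 4 − 6) = -5.
[NLM] = ½·((-17/11)·(2−1) + (-4)·(1−1) + 3·(1−2)) = ½·(-17/11 + 0 − 3) = -25/11, so the K-coordinate is (-25/11)/(-5) = 5/11.
[KNM] = ½·(0·(1−1) + (-17/11)·(1−0) + 3·(0−1)) = ½·(0 − 17/11 − 3) = -25/11, so the L-coordinate is 5/11.
[KLN] = ½·(0·(2−1) + (-4)·(1−0) + (-17/11)·(0−2)) = ½·(0 − 4 + 34/11) = -5/11, so the M-coordinate is 1/11.
Check: 5/11 + 5/11 + 1/11 = 1.

(5/11, 5/11, 1/11)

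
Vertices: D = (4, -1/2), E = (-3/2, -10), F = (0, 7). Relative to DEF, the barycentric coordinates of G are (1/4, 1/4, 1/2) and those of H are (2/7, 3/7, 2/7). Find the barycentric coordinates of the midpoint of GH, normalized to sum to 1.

Since both coordinate triples sum to 1, the midpoint's barycentrics are the componentwise average.
(1/4+2/7)/2 = 15/56; similarly 19/56 and 11/28.

(15/56, 19/56, 11/28)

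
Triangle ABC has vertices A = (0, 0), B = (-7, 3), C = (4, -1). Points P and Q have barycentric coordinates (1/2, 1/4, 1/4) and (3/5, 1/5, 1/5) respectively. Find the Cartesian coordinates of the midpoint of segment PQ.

Barycentric coordinates of the midpoint are the average: (11/20, 9/40, 9/40).
Converting: (11/20)·A + (9/40)·B + (9/40)·C = (-27/40, 9/20).

(-27/40, 9/20)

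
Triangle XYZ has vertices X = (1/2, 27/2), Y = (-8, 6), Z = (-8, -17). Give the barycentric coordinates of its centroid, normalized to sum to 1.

The centroid is the average of the vertices, so each weight is 1/3.

(1/3, 1/3, 1/3)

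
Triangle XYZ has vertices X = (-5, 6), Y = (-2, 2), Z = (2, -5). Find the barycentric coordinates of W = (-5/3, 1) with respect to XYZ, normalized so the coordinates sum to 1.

(1/3, 1/3, 1/3)

Signed area of the reference triangle: [XYZ] = ½·((-5)·(2−(-5)) + (-2)·(-5−6) + 2·(6−2)) = ½·(-35 + 22 + 8) = -5/2.
[WYZ] = ½·((-5/3)·(2−(-5)) + (-2)·(-5−1) + 2·(1−2)) = ½·(-35/3 + 12 − 2) = -5/6, so the X-coordinate is (-5/6)/(-5/2) = 1/3.
[XWZ] = ½·((-5)·(1−(-5)) + (-5/3)·(-5−6) + 2·(6−1)) = ½·(-30 + 55/3 + 10) = -5/6, so the Y-coordinate is 1/3.
[XYW] = ½·((-5)·(2−1) + (-2)·(1−6) + (-5/3)·(6−2)) = ½·(-5 + 10 − 20/3) = -5/6, so the Z-coordinate is 1/3.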